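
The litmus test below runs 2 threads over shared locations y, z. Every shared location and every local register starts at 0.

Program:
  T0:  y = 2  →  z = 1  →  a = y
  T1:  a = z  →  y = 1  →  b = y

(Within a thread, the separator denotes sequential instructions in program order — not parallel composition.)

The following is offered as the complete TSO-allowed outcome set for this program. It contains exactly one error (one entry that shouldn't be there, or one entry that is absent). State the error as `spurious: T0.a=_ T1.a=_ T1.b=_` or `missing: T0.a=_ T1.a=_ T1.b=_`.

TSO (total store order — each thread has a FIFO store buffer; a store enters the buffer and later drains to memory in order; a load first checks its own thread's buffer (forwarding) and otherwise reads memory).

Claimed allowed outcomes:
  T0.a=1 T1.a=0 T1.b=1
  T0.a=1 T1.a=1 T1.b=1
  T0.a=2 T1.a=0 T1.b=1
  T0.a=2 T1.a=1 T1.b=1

outcome vector order: (T0.a,T1.a,T1.b)
under TSO → 1/0/1; 1/1/1; 2/0/1; 2/0/2; 2/1/1
TSO∖claimed = {2/0/2}

missing: T0.a=2 T1.a=0 T1.b=2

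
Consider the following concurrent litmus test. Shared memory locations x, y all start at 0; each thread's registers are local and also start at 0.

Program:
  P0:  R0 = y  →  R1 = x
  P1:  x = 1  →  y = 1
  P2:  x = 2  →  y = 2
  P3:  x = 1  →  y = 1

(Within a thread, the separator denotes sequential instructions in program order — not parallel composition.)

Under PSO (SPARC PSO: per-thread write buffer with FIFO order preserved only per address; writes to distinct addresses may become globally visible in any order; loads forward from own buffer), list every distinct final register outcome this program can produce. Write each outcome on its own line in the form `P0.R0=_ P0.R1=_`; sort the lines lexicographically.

P0.R0=0 P0.R1=0
P0.R0=0 P0.R1=1
P0.R0=0 P0.R1=2
P0.R0=1 P0.R1=0
P0.R0=1 P0.R1=1
P0.R0=1 P0.R1=2
P0.R0=2 P0.R1=0
P0.R0=2 P0.R1=1
P0.R0=2 P0.R1=2

outcome vector order: (P0.R0,P0.R1)
|PSO outcomes| = 9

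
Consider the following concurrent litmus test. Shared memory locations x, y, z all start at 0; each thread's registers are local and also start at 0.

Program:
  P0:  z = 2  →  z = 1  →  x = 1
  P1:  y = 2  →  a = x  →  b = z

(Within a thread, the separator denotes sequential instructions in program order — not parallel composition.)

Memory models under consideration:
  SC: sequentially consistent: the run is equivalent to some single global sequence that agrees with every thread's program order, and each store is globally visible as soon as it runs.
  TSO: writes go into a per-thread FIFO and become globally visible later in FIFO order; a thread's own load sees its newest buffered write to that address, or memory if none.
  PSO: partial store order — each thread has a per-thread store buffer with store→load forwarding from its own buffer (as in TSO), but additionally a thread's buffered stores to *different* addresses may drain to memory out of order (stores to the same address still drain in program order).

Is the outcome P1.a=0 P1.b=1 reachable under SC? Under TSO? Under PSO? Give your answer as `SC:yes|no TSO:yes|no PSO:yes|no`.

outcome vector order: (P1.a,P1.b)
SC (4): <0 0>, <0 1>, <0 2>, <1 1>
TSO (4): <0 0>, <0 1>, <0 2>, <1 1>
PSO (6): <0 0>, <0 1>, <0 2>, <1 0>, <1 1>, <1 2>
target <0 1> ∈ {SC,TSO,PSO}

SC:yes TSO:yes PSO:yes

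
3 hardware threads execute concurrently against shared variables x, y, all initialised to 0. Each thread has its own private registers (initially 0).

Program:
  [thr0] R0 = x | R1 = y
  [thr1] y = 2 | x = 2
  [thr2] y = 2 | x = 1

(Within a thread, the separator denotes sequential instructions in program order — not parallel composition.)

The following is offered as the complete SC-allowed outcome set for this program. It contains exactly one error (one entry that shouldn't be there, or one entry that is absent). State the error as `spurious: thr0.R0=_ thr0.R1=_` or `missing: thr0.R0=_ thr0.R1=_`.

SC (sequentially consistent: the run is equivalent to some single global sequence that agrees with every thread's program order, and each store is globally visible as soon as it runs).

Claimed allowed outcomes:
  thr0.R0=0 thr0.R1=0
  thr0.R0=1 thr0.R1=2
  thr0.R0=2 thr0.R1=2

outcome vector order: (thr0.R0,thr0.R1)
SC: 4 outcomes — {00 02 12 22}
SC∖claimed = {02}

missing: thr0.R0=0 thr0.R1=2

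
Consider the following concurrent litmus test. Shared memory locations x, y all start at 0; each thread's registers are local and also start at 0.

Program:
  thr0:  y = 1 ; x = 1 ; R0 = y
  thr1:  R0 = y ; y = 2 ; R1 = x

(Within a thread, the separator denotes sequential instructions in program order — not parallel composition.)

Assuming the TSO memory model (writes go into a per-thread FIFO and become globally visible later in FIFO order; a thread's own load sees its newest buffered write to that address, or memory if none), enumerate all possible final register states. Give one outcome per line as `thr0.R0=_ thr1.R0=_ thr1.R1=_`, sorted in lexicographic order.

thr0.R0=1 thr1.R0=0 thr1.R1=0
thr0.R0=1 thr1.R0=0 thr1.R1=1
thr0.R0=1 thr1.R0=1 thr1.R1=0
thr0.R0=1 thr1.R0=1 thr1.R1=1
thr0.R0=2 thr1.R0=0 thr1.R1=0
thr0.R0=2 thr1.R0=0 thr1.R1=1
thr0.R0=2 thr1.R0=1 thr1.R1=0
thr0.R0=2 thr1.R0=1 thr1.R1=1

outcome vector order: (thr0.R0,thr1.R0,thr1.R1)
|TSO outcomes| = 8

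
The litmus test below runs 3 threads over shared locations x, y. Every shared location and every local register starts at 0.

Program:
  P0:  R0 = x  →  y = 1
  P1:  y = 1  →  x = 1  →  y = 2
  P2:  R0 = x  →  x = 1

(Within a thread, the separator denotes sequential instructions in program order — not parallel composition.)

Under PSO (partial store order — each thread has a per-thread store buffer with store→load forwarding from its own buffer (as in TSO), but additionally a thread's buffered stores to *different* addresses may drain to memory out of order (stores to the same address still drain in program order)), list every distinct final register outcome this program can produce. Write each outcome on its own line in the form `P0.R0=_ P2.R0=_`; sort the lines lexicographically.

outcome vector order: (P0.R0,P2.R0)
|PSO outcomes| = 4

P0.R0=0 P2.R0=0
P0.R0=0 P2.R0=1
P0.R0=1 P2.R0=0
P0.R0=1 P2.R0=1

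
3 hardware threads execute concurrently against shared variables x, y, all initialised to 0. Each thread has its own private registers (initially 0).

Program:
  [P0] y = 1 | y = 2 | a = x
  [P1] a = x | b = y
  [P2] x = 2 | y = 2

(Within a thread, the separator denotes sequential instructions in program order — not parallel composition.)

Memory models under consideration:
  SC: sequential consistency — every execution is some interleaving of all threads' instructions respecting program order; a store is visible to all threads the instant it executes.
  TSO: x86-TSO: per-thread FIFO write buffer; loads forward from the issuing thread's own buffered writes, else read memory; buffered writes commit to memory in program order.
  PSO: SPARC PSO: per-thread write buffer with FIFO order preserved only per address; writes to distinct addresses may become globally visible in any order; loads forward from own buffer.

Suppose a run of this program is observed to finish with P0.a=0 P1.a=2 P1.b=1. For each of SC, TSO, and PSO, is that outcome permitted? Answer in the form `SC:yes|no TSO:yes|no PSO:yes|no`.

outcome vector order: (P0.a,P1.a,P1.b)
under SC → 000 001 002 022 200 201 202 220 221 222
under TSO → 000 001 002 020 021 022 200 201 202 220 221 222
under PSO → 000 001 002 020 021 022 200 201 202 220 221 222
target 021 ∈ {TSO,PSO}

SC:no TSO:yes PSO:yes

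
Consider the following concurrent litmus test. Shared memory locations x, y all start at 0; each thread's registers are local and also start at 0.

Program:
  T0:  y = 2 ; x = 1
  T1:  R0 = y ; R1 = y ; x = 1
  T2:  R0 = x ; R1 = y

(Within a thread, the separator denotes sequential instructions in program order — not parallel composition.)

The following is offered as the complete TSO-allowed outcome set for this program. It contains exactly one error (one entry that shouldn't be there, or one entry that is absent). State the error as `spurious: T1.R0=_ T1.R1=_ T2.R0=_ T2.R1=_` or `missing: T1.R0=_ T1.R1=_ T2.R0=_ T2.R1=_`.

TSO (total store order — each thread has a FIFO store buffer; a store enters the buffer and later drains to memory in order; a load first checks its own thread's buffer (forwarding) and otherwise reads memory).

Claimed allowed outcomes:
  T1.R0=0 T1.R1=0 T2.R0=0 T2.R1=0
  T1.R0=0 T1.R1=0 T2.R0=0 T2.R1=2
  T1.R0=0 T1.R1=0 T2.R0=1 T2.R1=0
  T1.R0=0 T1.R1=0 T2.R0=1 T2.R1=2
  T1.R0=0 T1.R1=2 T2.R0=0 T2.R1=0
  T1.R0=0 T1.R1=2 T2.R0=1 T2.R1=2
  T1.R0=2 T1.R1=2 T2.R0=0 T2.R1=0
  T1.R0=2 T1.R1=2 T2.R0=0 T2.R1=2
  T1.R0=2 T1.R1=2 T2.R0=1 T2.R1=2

outcome vector order: (T1.R0,T1.R1,T2.R0,T2.R1)
TSO: 10 outcomes — {<0 0 0 0> <0 0 0 2> <0 0 1 0> <0 0 1 2> <0 2 0 0> <0 2 0 2> <0 2 1 2> <2 2 0 0> <2 2 0 2> <2 2 1 2>}
TSO∖claimed = {<0 2 0 2>}

missing: T1.R0=0 T1.R1=2 T2.R0=0 T2.R1=2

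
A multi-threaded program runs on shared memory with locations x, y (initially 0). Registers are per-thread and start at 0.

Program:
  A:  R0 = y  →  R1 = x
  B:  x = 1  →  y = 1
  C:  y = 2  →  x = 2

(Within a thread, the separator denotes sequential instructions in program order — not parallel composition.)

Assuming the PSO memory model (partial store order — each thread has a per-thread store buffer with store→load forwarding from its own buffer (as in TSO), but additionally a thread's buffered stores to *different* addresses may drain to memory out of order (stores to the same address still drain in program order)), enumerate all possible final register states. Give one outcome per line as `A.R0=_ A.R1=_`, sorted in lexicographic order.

A.R0=0 A.R1=0
A.R0=0 A.R1=1
A.R0=0 A.R1=2
A.R0=1 A.R1=0
A.R0=1 A.R1=1
A.R0=1 A.R1=2
A.R0=2 A.R1=0
A.R0=2 A.R1=1
A.R0=2 A.R1=2

outcome vector order: (A.R0,A.R1)
|PSO outcomes| = 9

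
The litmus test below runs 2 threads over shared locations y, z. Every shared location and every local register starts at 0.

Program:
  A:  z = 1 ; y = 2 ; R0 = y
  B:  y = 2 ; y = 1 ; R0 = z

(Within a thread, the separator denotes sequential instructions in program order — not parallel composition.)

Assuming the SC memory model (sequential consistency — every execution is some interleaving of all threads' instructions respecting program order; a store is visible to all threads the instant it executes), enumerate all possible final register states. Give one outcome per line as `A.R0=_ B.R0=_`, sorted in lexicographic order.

A.R0=1 B.R0=1
A.R0=2 B.R0=0
A.R0=2 B.R0=1

outcome vector order: (A.R0,B.R0)
|SC outcomes| = 3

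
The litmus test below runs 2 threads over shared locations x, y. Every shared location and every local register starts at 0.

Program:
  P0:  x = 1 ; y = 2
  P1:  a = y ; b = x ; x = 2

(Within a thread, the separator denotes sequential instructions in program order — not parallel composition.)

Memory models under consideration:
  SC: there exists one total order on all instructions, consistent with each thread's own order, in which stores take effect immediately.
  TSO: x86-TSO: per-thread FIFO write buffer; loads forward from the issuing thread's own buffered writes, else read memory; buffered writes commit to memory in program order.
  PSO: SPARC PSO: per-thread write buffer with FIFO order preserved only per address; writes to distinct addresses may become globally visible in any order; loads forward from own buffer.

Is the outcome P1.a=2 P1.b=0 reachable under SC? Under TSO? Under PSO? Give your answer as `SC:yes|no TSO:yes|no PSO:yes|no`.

SC:no TSO:no PSO:yes

outcome vector order: (P1.a,P1.b)
SC: 3 outcomes — {<0 0> <0 1> <2 1>}
TSO: 3 outcomes — {<0 0> <0 1> <2 1>}
PSO: 4 outcomes — {<0 0> <0 1> <2 0> <2 1>}
target <2 0> ∈ {PSO}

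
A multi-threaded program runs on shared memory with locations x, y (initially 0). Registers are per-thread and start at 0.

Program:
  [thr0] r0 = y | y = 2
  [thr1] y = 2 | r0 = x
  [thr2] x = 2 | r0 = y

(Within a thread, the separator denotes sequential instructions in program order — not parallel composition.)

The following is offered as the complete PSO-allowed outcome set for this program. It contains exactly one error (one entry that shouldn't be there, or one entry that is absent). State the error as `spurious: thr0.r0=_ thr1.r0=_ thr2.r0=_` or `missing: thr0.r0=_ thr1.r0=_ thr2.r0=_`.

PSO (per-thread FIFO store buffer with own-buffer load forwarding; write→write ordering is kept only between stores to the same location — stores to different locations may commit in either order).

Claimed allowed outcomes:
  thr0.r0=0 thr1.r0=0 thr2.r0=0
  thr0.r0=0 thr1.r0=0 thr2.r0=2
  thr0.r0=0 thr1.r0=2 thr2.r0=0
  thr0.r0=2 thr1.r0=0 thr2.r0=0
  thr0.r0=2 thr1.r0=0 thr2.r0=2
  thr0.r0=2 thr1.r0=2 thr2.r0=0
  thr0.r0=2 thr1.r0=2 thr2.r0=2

outcome vector order: (thr0.r0,thr1.r0,thr2.r0)
under PSO → 000 002 020 022 200 202 220 222
PSO∖claimed = {022}

missing: thr0.r0=0 thr1.r0=2 thr2.r0=2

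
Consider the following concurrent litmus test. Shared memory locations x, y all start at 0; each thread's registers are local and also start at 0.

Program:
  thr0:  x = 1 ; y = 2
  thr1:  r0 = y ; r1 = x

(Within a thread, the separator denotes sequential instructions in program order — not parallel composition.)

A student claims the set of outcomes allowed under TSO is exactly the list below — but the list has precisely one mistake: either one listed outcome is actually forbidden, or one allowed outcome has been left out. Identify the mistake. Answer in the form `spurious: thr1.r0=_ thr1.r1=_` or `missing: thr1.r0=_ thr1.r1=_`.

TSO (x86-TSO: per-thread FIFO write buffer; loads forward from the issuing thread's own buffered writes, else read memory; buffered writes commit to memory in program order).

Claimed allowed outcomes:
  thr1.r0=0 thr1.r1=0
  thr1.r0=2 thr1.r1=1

missing: thr1.r0=0 thr1.r1=1

outcome vector order: (thr1.r0,thr1.r1)
TSO (3): 00, 01, 21
TSO∖claimed = {01}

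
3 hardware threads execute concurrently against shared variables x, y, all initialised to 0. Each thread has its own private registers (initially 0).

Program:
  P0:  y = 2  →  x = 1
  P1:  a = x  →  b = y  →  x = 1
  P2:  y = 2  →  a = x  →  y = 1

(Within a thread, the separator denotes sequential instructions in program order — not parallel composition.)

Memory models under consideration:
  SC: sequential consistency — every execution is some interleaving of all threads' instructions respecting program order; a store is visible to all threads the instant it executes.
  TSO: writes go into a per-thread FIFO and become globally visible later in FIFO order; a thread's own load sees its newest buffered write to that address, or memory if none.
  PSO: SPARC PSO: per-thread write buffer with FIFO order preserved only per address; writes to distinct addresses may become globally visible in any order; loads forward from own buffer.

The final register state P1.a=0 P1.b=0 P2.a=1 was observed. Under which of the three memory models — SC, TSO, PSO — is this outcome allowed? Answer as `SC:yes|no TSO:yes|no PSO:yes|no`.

outcome vector order: (P1.a,P1.b,P2.a)
SC (10): <0 0 0> <0 0 1> <0 1 0> <0 1 1> <0 2 0> <0 2 1> <1 1 0> <1 1 1> <1 2 0> <1 2 1>
TSO (10): <0 0 0> <0 0 1> <0 1 0> <0 1 1> <0 2 0> <0 2 1> <1 1 0> <1 1 1> <1 2 0> <1 2 1>
PSO (12): <0 0 0> <0 0 1> <0 1 0> <0 1 1> <0 2 0> <0 2 1> <1 0 0> <1 0 1> <1 1 0> <1 1 1> <1 2 0> <1 2 1>
target <0 0 1> ∈ {SC,TSO,PSO}

SC:yes TSO:yes PSO:yes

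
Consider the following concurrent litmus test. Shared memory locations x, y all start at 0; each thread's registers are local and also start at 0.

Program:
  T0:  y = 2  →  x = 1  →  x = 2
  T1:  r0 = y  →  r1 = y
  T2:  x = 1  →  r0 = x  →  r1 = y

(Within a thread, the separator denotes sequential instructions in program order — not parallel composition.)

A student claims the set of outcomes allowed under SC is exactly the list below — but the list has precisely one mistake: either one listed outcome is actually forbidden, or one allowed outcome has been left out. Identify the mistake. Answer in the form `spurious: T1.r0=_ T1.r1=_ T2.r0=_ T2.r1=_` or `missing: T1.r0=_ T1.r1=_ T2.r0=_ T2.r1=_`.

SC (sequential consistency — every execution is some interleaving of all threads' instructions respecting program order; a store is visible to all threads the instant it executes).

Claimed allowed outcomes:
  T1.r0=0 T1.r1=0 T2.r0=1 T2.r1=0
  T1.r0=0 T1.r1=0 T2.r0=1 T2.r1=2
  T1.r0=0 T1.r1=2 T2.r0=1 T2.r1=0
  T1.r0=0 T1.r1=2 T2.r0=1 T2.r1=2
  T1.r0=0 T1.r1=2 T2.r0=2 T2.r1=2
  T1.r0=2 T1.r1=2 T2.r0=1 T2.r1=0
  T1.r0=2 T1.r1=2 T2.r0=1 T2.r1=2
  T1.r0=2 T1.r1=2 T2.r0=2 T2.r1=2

missing: T1.r0=0 T1.r1=0 T2.r0=2 T2.r1=2

outcome vector order: (T1.r0,T1.r1,T2.r0,T2.r1)
under SC → 0010, 0012, 0022, 0210, 0212, 0222, 2210, 2212, 2222
SC∖claimed = {0022}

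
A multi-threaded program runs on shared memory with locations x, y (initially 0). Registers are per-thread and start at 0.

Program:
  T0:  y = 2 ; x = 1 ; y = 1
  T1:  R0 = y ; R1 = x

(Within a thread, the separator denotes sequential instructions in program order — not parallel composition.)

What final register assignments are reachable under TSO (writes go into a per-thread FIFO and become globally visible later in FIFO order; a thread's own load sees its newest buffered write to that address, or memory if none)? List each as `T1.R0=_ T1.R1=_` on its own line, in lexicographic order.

T1.R0=0 T1.R1=0
T1.R0=0 T1.R1=1
T1.R0=1 T1.R1=1
T1.R0=2 T1.R1=0
T1.R0=2 T1.R1=1

outcome vector order: (T1.R0,T1.R1)
|TSO outcomes| = 5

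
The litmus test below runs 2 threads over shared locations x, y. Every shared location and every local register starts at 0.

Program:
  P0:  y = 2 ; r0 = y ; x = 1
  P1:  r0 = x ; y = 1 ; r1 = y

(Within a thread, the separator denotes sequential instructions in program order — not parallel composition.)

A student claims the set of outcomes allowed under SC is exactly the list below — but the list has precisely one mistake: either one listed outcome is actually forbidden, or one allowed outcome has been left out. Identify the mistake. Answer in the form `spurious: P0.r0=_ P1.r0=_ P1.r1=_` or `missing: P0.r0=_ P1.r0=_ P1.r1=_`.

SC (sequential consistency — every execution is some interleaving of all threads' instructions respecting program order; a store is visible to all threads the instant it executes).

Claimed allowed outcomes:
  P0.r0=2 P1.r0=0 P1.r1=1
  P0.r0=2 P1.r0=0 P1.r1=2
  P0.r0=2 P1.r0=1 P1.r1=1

missing: P0.r0=1 P1.r0=0 P1.r1=1

outcome vector order: (P0.r0,P1.r0,P1.r1)
[SC] allowed = {<1 0 1> <2 0 1> <2 0 2> <2 1 1>}
SC∖claimed = {<1 0 1>}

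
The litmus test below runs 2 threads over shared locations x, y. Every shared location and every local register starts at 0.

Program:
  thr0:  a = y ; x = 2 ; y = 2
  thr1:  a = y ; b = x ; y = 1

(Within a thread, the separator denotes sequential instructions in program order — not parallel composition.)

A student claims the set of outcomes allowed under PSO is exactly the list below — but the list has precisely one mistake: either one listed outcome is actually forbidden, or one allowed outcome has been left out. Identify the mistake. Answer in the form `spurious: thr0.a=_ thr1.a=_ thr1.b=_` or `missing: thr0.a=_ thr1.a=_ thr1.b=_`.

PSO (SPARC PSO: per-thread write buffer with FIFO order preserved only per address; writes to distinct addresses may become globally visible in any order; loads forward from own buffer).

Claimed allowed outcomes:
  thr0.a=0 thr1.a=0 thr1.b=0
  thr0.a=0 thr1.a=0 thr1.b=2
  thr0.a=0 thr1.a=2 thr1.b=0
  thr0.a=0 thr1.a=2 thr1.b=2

missing: thr0.a=1 thr1.a=0 thr1.b=0

outcome vector order: (thr0.a,thr1.a,thr1.b)
[PSO] allowed = {000, 002, 020, 022, 100}
PSO∖claimed = {100}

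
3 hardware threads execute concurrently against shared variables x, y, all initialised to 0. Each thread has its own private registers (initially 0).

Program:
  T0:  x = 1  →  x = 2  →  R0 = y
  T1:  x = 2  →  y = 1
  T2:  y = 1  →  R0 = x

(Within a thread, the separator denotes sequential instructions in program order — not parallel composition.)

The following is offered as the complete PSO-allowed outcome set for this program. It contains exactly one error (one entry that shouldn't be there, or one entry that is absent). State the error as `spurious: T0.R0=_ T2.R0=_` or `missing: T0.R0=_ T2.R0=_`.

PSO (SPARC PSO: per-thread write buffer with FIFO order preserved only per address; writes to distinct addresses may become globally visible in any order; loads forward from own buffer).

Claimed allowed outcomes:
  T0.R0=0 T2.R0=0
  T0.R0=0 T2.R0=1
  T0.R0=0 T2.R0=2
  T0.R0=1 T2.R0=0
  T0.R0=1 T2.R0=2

missing: T0.R0=1 T2.R0=1

outcome vector order: (T0.R0,T2.R0)
PSO: 6 outcomes — {<0 0>, <0 1>, <0 2>, <1 0>, <1 1>, <1 2>}
PSO∖claimed = {<1 1>}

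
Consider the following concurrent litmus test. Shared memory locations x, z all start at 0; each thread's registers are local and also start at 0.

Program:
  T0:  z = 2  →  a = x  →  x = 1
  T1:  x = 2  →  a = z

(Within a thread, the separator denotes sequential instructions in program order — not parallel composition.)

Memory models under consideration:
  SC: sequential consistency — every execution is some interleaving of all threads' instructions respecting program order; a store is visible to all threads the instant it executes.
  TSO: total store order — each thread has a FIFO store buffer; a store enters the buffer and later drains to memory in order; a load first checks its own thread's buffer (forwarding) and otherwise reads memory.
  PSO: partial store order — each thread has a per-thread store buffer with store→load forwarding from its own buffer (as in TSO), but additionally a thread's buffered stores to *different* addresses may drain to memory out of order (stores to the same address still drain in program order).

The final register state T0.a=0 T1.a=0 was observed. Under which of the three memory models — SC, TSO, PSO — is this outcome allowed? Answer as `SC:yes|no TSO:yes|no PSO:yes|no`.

SC:no TSO:yes PSO:yes

outcome vector order: (T0.a,T1.a)
[SC] allowed = {(0,2); (2,0); (2,2)}
[TSO] allowed = {(0,0); (0,2); (2,0); (2,2)}
[PSO] allowed = {(0,0); (0,2); (2,0); (2,2)}
target (0,0) ∈ {TSO,PSO}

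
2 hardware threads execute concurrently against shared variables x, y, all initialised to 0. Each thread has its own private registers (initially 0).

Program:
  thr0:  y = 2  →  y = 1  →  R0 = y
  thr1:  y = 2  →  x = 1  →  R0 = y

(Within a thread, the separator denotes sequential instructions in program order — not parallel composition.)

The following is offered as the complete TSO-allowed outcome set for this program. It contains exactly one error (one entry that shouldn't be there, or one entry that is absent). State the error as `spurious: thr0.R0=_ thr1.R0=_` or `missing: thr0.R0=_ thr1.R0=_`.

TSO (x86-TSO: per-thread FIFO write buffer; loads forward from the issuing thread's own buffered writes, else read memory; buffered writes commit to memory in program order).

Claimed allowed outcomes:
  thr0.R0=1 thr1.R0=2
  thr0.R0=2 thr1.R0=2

outcome vector order: (thr0.R0,thr1.R0)
under TSO → 11 12 22
TSO∖claimed = {11}

missing: thr0.R0=1 thr1.R0=1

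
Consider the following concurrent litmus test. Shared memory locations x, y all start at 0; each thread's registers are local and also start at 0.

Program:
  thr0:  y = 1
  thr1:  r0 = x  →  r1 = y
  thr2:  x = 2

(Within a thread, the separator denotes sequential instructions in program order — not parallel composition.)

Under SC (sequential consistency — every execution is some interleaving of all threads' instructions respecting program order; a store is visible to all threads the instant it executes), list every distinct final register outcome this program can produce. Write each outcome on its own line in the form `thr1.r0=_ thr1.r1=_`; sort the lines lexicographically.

outcome vector order: (thr1.r0,thr1.r1)
|SC outcomes| = 4

thr1.r0=0 thr1.r1=0
thr1.r0=0 thr1.r1=1
thr1.r0=2 thr1.r1=0
thr1.r0=2 thr1.r1=1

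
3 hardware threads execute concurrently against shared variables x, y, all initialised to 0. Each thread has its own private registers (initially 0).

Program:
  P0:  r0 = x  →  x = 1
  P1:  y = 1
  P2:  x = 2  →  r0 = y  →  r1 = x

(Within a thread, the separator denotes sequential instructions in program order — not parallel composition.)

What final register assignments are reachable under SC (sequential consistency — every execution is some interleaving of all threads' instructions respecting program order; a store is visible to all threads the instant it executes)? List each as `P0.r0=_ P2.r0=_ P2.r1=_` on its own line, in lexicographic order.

outcome vector order: (P0.r0,P2.r0,P2.r1)
|SC outcomes| = 8

P0.r0=0 P2.r0=0 P2.r1=1
P0.r0=0 P2.r0=0 P2.r1=2
P0.r0=0 P2.r0=1 P2.r1=1
P0.r0=0 P2.r0=1 P2.r1=2
P0.r0=2 P2.r0=0 P2.r1=1
P0.r0=2 P2.r0=0 P2.r1=2
P0.r0=2 P2.r0=1 P2.r1=1
P0.r0=2 P2.r0=1 P2.r1=2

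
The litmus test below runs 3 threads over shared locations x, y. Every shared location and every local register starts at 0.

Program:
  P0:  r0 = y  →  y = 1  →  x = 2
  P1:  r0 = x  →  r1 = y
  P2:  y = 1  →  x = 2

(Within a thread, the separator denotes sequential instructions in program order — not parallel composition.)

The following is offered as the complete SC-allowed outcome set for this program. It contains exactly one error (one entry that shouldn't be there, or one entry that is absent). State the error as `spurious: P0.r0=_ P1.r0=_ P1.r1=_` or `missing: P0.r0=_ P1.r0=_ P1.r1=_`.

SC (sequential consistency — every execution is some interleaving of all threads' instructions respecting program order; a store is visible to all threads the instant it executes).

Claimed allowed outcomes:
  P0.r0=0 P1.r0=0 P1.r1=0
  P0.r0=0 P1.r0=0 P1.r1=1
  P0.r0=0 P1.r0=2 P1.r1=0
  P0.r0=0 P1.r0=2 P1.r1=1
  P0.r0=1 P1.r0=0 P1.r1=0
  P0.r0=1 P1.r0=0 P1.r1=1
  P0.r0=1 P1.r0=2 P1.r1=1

outcome vector order: (P0.r0,P1.r0,P1.r1)
under SC → (0,0,0); (0,0,1); (0,2,1); (1,0,0); (1,0,1); (1,2,1)
claimed∖SC = {(0,2,0)}

spurious: P0.r0=0 P1.r0=2 P1.r1=0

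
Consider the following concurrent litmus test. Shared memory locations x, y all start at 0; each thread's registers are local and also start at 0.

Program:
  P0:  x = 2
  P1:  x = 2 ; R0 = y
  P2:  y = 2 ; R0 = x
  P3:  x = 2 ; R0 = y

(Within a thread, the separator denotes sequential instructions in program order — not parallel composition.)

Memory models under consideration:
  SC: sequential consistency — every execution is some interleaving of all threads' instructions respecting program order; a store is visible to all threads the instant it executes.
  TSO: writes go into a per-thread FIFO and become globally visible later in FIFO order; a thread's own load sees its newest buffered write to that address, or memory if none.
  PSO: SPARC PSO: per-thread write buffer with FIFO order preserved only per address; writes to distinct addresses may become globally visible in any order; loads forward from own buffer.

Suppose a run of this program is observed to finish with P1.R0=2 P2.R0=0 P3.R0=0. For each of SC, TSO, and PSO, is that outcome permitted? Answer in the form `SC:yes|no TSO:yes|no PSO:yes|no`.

SC:no TSO:yes PSO:yes

outcome vector order: (P1.R0,P2.R0,P3.R0)
[SC] allowed = {(0,2,0), (0,2,2), (2,0,2), (2,2,0), (2,2,2)}
[TSO] allowed = {(0,0,0), (0,0,2), (0,2,0), (0,2,2), (2,0,0), (2,0,2), (2,2,0), (2,2,2)}
[PSO] allowed = {(0,0,0), (0,0,2), (0,2,0), (0,2,2), (2,0,0), (2,0,2), (2,2,0), (2,2,2)}
target (2,0,0) ∈ {TSO,PSO}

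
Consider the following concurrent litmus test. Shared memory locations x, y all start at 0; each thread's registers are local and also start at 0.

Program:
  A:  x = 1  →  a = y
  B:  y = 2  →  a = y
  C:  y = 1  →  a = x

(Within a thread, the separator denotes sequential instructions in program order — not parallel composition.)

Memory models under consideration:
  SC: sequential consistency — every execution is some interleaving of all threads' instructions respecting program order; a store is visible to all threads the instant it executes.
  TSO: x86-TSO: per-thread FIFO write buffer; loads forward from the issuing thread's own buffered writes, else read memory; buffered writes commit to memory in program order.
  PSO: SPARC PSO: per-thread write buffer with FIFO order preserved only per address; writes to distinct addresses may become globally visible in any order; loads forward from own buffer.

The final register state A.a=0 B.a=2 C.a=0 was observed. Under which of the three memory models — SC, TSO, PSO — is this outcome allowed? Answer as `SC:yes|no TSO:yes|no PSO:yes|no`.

SC:no TSO:yes PSO:yes

outcome vector order: (A.a,B.a,C.a)
under SC → (0,1,1); (0,2,1); (1,1,0); (1,1,1); (1,2,0); (1,2,1); (2,1,1); (2,2,0); (2,2,1)
under TSO → (0,1,0); (0,1,1); (0,2,0); (0,2,1); (1,1,0); (1,1,1); (1,2,0); (1,2,1); (2,1,0); (2,1,1); (2,2,0); (2,2,1)
under PSO → (0,1,0); (0,1,1); (0,2,0); (0,2,1); (1,1,0); (1,1,1); (1,2,0); (1,2,1); (2,1,0); (2,1,1); (2,2,0); (2,2,1)
target (0,2,0) ∈ {TSO,PSO}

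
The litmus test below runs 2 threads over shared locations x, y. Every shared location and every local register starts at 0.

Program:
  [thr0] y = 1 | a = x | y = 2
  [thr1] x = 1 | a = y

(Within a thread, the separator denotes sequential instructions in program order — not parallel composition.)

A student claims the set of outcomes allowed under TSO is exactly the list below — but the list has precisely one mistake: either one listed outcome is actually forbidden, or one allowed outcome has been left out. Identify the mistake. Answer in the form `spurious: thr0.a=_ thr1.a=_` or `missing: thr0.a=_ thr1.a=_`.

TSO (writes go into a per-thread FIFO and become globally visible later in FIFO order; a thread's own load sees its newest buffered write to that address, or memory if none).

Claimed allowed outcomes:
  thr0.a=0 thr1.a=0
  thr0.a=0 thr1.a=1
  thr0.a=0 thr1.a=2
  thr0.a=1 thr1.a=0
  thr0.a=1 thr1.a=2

outcome vector order: (thr0.a,thr1.a)
[TSO] allowed = {00 01 02 10 11 12}
TSO∖claimed = {11}

missing: thr0.a=1 thr1.a=1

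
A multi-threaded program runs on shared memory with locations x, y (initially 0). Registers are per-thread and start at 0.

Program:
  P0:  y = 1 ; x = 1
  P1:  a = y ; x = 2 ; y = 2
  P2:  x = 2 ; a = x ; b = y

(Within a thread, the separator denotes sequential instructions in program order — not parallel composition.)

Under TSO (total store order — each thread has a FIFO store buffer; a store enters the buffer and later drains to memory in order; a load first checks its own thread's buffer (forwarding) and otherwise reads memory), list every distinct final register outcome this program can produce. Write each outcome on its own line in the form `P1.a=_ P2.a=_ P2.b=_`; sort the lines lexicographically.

P1.a=0 P2.a=1 P2.b=1
P1.a=0 P2.a=1 P2.b=2
P1.a=0 P2.a=2 P2.b=0
P1.a=0 P2.a=2 P2.b=1
P1.a=0 P2.a=2 P2.b=2
P1.a=1 P2.a=1 P2.b=1
P1.a=1 P2.a=1 P2.b=2
P1.a=1 P2.a=2 P2.b=0
P1.a=1 P2.a=2 P2.b=1
P1.a=1 P2.a=2 P2.b=2

outcome vector order: (P1.a,P2.a,P2.b)
|TSO outcomes| = 10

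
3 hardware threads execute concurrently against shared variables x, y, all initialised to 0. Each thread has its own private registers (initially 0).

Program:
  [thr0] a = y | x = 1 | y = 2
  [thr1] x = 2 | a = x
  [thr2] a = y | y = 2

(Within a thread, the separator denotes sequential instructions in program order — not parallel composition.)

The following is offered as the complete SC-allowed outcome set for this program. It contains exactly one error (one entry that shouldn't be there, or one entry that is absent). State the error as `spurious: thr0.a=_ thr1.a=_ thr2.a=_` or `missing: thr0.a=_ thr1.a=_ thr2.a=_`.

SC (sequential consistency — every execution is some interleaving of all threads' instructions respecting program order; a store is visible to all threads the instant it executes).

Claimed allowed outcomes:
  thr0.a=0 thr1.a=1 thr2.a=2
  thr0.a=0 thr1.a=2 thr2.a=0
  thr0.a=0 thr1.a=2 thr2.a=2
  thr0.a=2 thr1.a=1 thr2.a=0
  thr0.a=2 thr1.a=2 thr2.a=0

outcome vector order: (thr0.a,thr1.a,thr2.a)
under SC → 0/1/0; 0/1/2; 0/2/0; 0/2/2; 2/1/0; 2/2/0
SC∖claimed = {0/1/0}

missing: thr0.a=0 thr1.a=1 thr2.a=0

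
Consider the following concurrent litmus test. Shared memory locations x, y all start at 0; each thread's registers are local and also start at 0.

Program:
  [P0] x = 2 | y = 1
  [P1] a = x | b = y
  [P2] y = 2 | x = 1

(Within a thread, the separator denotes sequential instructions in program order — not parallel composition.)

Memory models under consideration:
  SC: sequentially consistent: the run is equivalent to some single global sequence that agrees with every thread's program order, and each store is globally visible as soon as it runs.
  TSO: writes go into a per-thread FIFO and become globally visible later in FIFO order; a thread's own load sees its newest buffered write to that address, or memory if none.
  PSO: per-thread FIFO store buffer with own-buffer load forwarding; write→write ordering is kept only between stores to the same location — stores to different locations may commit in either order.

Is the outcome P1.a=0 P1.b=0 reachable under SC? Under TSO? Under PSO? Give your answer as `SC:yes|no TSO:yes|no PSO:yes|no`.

SC:yes TSO:yes PSO:yes

outcome vector order: (P1.a,P1.b)
SC (8): 00 01 02 11 12 20 21 22
TSO (8): 00 01 02 11 12 20 21 22
PSO (9): 00 01 02 10 11 12 20 21 22
target 00 ∈ {SC,TSO,PSO}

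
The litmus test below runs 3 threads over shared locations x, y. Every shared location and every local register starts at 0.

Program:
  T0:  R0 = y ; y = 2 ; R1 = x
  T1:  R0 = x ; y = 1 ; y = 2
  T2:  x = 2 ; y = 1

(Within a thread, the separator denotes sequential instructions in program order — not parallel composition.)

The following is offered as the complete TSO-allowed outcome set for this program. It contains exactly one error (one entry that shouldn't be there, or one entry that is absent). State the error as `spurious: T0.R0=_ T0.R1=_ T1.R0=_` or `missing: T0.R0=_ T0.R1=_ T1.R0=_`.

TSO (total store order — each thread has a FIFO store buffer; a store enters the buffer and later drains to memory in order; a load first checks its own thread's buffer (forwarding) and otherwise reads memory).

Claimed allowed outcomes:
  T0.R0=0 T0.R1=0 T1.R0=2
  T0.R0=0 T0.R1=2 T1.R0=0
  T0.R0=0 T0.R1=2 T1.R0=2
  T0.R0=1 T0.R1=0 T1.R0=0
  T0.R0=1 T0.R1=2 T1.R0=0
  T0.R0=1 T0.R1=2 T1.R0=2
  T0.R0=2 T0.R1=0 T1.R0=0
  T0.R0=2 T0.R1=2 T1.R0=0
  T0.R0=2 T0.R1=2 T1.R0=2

outcome vector order: (T0.R0,T0.R1,T1.R0)
TSO (10): <0 0 0>; <0 0 2>; <0 2 0>; <0 2 2>; <1 0 0>; <1 2 0>; <1 2 2>; <2 0 0>; <2 2 0>; <2 2 2>
TSO∖claimed = {<0 0 0>}

missing: T0.R0=0 T0.R1=0 T1.R0=0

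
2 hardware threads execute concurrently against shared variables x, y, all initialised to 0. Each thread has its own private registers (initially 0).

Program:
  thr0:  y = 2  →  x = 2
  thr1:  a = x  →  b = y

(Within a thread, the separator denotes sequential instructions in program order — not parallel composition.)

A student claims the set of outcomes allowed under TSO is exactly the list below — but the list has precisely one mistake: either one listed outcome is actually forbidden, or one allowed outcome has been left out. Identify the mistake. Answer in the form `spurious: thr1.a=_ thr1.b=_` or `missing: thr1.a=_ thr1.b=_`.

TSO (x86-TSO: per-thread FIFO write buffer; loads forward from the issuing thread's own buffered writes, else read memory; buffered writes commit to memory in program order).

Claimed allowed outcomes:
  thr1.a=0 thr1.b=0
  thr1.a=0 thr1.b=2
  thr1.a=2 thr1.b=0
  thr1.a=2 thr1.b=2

spurious: thr1.a=2 thr1.b=0

outcome vector order: (thr1.a,thr1.b)
TSO (3): 00 02 22
claimed∖TSO = {20}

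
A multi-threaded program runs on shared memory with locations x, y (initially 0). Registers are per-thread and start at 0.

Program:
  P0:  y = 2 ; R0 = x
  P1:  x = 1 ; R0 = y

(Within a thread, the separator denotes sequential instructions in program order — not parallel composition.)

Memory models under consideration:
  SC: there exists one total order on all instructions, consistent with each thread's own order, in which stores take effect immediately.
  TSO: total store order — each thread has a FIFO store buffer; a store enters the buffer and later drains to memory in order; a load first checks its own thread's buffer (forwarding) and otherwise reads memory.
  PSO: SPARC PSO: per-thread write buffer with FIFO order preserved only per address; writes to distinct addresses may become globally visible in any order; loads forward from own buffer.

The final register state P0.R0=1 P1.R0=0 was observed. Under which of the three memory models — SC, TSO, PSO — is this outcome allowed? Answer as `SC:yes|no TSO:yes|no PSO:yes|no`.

outcome vector order: (P0.R0,P1.R0)
under SC → (0,2), (1,0), (1,2)
under TSO → (0,0), (0,2), (1,0), (1,2)
under PSO → (0,0), (0,2), (1,0), (1,2)
target (1,0) ∈ {SC,TSO,PSO}

SC:yes TSO:yes PSO:yes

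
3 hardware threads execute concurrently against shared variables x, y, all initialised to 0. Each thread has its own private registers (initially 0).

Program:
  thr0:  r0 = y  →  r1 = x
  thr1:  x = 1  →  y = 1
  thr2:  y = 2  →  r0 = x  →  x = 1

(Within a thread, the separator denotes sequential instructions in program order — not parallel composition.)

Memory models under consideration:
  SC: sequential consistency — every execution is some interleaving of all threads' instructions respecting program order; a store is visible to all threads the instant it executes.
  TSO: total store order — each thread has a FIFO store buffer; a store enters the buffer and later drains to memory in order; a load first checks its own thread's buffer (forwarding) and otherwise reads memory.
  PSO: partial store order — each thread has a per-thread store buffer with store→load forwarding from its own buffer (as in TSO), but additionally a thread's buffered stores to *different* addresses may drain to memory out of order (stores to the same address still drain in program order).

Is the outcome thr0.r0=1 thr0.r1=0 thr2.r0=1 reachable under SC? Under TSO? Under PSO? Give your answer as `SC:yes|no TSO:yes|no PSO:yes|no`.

SC:no TSO:no PSO:yes

outcome vector order: (thr0.r0,thr0.r1,thr2.r0)
under SC → 0/0/0; 0/0/1; 0/1/0; 0/1/1; 1/1/0; 1/1/1; 2/0/0; 2/0/1; 2/1/0; 2/1/1
under TSO → 0/0/0; 0/0/1; 0/1/0; 0/1/1; 1/1/0; 1/1/1; 2/0/0; 2/0/1; 2/1/0; 2/1/1
under PSO → 0/0/0; 0/0/1; 0/1/0; 0/1/1; 1/0/0; 1/0/1; 1/1/0; 1/1/1; 2/0/0; 2/0/1; 2/1/0; 2/1/1
target 1/0/1 ∈ {PSO}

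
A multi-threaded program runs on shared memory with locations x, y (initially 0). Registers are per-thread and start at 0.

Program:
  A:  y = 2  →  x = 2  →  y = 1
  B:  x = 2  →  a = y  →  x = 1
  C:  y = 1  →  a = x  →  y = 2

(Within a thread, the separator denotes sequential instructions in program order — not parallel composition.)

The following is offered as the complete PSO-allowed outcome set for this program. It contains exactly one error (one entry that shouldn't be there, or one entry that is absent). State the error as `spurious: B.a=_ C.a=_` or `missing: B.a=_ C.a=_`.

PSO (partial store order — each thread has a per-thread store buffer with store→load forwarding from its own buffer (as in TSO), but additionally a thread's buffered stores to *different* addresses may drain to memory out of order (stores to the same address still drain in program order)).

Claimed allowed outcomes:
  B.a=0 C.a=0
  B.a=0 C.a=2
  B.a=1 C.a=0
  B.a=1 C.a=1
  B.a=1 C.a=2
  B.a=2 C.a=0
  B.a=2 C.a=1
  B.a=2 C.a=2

missing: B.a=0 C.a=1

outcome vector order: (B.a,C.a)
[PSO] allowed = {<0 0>, <0 1>, <0 2>, <1 0>, <1 1>, <1 2>, <2 0>, <2 1>, <2 2>}
PSO∖claimed = {<0 1>}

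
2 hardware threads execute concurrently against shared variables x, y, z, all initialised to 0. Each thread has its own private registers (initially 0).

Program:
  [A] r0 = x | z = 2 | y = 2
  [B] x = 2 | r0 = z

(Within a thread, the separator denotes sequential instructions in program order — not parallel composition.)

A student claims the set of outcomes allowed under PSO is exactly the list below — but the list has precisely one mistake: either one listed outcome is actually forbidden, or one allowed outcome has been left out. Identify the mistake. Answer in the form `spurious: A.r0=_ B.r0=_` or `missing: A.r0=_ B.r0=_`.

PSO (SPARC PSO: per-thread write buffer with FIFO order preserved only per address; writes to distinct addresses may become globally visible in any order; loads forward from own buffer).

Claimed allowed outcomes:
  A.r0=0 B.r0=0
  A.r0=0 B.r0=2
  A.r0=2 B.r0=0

missing: A.r0=2 B.r0=2

outcome vector order: (A.r0,B.r0)
under PSO → 00 02 20 22
PSO∖claimed = {22}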